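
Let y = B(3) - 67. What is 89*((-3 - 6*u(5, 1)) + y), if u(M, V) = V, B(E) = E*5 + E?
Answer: -5162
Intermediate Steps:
B(E) = 6*E (B(E) = 5*E + E = 6*E)
y = -49 (y = 6*3 - 67 = 18 - 67 = -49)
89*((-3 - 6*u(5, 1)) + y) = 89*((-3 - 6*1) - 49) = 89*((-3 - 6) - 49) = 89*(-9 - 49) = 89*(-58) = -5162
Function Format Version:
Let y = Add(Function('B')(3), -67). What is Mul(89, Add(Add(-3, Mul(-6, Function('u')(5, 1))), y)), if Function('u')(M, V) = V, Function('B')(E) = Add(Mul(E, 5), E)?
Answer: -5162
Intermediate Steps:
Function('B')(E) = Mul(6, E) (Function('B')(E) = Add(Mul(5, E), E) = Mul(6, E))
y = -49 (y = Add(Mul(6, 3), -67) = Add(18, -67) = -49)
Mul(89, Add(Add(-3, Mul(-6, Function('u')(5, 1))), y)) = Mul(89, Add(Add(-3, Mul(-6, 1)), -49)) = Mul(89, Add(Add(-3, -6), -49)) = Mul(89, Add(-9, -49)) = Mul(89, -58) = -5162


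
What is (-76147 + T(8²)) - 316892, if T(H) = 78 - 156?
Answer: -393117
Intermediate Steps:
T(H) = -78
(-76147 + T(8²)) - 316892 = (-76147 - 78) - 316892 = -76225 - 316892 = -393117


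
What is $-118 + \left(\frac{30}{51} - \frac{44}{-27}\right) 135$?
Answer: $\frac{3084}{17} \approx 181.41$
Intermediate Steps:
$-118 + \left(\frac{30}{51} - \frac{44}{-27}\right) 135 = -118 + \left(30 \cdot \frac{1}{51} - - \frac{44}{27}\right) 135 = -118 + \left(\frac{10}{17} + \frac{44}{27}\right) 135 = -118 + \frac{1018}{459} \cdot 135 = -118 + \frac{5090}{17} = \frac{3084}{17}$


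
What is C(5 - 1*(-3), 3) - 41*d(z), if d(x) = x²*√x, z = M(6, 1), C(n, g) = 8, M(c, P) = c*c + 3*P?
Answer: 8 - 62361*√39 ≈ -3.8944e+5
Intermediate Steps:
M(c, P) = c² + 3*P
z = 39 (z = 6² + 3*1 = 36 + 3 = 39)
d(x) = x^(5/2)
C(5 - 1*(-3), 3) - 41*d(z) = 8 - 62361*√39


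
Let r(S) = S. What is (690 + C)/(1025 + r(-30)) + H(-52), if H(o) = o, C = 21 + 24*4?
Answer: -50933/995 ≈ -51.189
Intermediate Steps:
C = 117 (C = 21 + 96 = 117)
(690 + C)/(1025 + r(-30)) + H(-52) = (690 + 117)/(1025 - 30) - 52 = 807/995 - 52 = -50933/995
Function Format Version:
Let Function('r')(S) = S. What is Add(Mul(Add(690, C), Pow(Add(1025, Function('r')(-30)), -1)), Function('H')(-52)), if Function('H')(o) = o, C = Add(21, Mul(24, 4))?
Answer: Rational(-50933, 995) ≈ -51.189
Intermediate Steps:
C = 117 (C = Add(21, 96) = 117)
Add(Mul(Add(690, C), Pow(Add(1025, Function('r')(-30)), -1)), Function('H')(-52)) = Add(Mul(Add(690, 117), Pow(Add(1025, -30), -1)), -52) = Add(Mul(807, Pow(995, -1)), -52) = Add(Mul(807, Rational(1, 995)), -52) = Add(Rational(807, 995), -52) = Rational(-50933, 995)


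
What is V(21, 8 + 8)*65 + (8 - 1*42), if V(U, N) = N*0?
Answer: -34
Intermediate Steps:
V(U, N) = 0
V(21, 8 + 8)*65 + (8 - 1*42) = 0*65 + (8 - 1*42) = 0 + (8 - 42) = 0 - 34 = -34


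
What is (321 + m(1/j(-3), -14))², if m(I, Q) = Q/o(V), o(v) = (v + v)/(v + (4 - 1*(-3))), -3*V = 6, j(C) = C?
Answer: 458329/4 ≈ 1.1458e+5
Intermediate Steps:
V = -2 (V = -⅓*6 = -2)
o(v) = 2*v/(7 + v) (o(v) = (2*v)/(v + (4 + 3)) = (2*v)/(v + 7) = (2*v)/(7 + v) = 2*v/(7 + v))
m(I, Q) = -5*Q/4 (m(I, Q) = Q/((2*(-2)/(7 - 2))) = Q/((2*(-2)/5)) = Q/((2*(-2)*(⅕))) = Q/(-⅘) = Q*(-5/4) = -5*Q/4)
(321 + m(1/j(-3), -14))² = (321 - 5/4*(-14))² = (321 + 35/2)² = (677/2)² = 458329/4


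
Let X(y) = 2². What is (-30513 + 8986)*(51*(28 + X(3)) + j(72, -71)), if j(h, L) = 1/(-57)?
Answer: -105395059/3 ≈ -3.5132e+7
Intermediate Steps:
j(h, L) = -1/57
X(y) = 4
(-30513 + 8986)*(51*(28 + X(3)) + j(72, -71)) = (-30513 + 8986)*(51*(28 + 4) - 1/57) = -21527*(51*32 - 1/57) = -21527*(1632 - 1/57) = -21527*93023/57 = -105395059/3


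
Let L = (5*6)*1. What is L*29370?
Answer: 881100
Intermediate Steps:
L = 30 (L = 30*1 = 30)
L*29370 = 30*29370 = 881100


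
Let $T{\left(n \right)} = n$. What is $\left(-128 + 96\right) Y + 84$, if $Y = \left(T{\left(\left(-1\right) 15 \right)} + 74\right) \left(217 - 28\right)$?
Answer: $-356748$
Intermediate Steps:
$Y = 11151$ ($Y = \left(\left(-1\right) 15 + 74\right) \left(217 - 28\right) = \left(-15 + 74\right) \left(217 - 28\right) = 59 \cdot 189 = 11151$)
$\left(-128 + 96\right) Y + 84 = \left(-128 + 96\right) 11151 + 84 = \left(-32\right) 11151 + 84 = -356832 + 84 = -356748$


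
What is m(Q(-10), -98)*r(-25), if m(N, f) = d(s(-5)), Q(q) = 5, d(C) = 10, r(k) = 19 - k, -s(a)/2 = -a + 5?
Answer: 440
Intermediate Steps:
s(a) = -10 + 2*a (s(a) = -2*(-a + 5) = -2*(5 - a) = -10 + 2*a)
m(N, f) = 10
m(Q(-10), -98)*r(-25) = 10*(19 - 1*(-25)) = 10*(19 + 25) = 10*44 = 440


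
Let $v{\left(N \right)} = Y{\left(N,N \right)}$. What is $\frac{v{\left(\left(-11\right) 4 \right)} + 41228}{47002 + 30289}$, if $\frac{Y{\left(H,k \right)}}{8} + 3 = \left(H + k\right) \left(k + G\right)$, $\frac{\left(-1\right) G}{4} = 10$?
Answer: $\frac{100340}{77291} \approx 1.2982$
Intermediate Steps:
$G = -40$ ($G = \left(-4\right) 10 = -40$)
$Y{\left(H,k \right)} = -24 + 8 \left(-40 + k\right) \left(H + k\right)$ ($Y{\left(H,k \right)} = -24 + 8 \left(H + k\right) \left(k - 40\right) = -24 + 8 \left(H + k\right) \left(-40 + k\right) = -24 + 8 \left(-40 + k\right) \left(H + k\right)$)
$v{\left(N \right)} = -24 - 640 N + 16 N^{2}$ ($v{\left(N \right)} = -24 - 320 N - 320 N + 8 N^{2} + 8 N N = -24 - 320 N - 320 N + 8 N^{2} + 8 N^{2} = -24 - 640 N + 16 N^{2}$)
$\frac{v{\left(\left(-11\right) 4 \right)} + 41228}{47002 + 30289} = \frac{\left(-24 - 640 \left(\left(-11\right) 4\right) + 16 \left(\left(-11\right) 4\right)^{2}\right) + 41228}{47002 + 30289} = \frac{\left(-24 - -28160 + 16 \left(-44\right)^{2}\right) + 41228}{77291} = \left(\left(-24 + 28160 + 16 \cdot 1936\right) + 41228\right) \frac{1}{77291} = \left(\left(-24 + 28160 + 30976\right) + 41228\right) \frac{1}{77291} = \left(59112 + 41228\right) \frac{1}{77291} = 100340 \cdot \frac{1}{77291} = \frac{100340}{77291}$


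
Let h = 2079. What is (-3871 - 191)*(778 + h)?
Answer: -11605134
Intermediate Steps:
(-3871 - 191)*(778 + h) = (-3871 - 191)*(778 + 2079) = -4062*2857 = -11605134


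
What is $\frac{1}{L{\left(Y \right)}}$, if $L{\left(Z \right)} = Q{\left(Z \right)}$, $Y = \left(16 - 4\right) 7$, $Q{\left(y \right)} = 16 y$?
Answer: $\frac{1}{1344} \approx 0.00074405$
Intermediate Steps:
$Y = 84$ ($Y = 12 \cdot 7 = 84$)
$L{\left(Z \right)} = 16 Z$
$\frac{1}{L{\left(Y \right)}} = \frac{1}{16 \cdot 84} = \frac{1}{1344}$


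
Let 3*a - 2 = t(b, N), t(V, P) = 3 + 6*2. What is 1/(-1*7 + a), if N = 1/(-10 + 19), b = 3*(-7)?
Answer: -3/4 ≈ -0.75000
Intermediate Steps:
b = -21
N = 1/9 ≈ 0.11111
t(V, P) = 15 (t(V, P) = 3 + 12 = 15)
a = 17/3 (a = 2/3 + (1/3)*15 = 2/3 + 5 = 17/3 ≈ 5.6667)
1/(-1*7 + a) = 1/(-1*7 + 17/3) = 1/(-7 + 17/3) = 1/(-4/3) = -3/4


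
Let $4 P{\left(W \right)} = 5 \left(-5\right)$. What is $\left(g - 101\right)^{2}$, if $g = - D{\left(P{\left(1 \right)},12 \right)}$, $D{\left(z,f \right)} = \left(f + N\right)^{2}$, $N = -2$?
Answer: $40401$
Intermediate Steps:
$P{\left(W \right)} = - \frac{25}{4}$ ($P{\left(W \right)} = \frac{5 \left(-5\right)}{4} = \frac{1}{4} \left(-25\right) = - \frac{25}{4}$)
$D{\left(z,f \right)} = \left(-2 + f\right)^{2}$ ($D{\left(z,f \right)} = \left(f - 2\right)^{2} = \left(-2 + f\right)^{2}$)
$g = -100$ ($g = - \left(-2 + 12\right)^{2} = - 10^{2} = \left(-1\right) 100 = -100$)
$\left(g - 101\right)^{2} = \left(-100 - 101\right)^{2} = \left(-201\right)^{2} = 40401$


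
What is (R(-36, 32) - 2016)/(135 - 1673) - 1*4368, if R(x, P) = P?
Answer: -3358000/769 ≈ -4366.7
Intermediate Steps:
(R(-36, 32) - 2016)/(135 - 1673) - 1*4368 = (32 - 2016)/(135 - 1673) - 1*4368 = -1984/(-1538) - 4368 = -1984*(-1/1538) - 4368 = 992/769 - 4368 = -3358000/769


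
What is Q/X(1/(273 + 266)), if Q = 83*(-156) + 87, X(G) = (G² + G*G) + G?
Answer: -3736390581/541 ≈ -6.9064e+6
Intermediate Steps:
X(G) = G + 2*G² (X(G) = (G² + G²) + G = 2*G² + G = G + 2*G²)
Q = -12861 (Q = -12948 + 87 = -12861)
Q/X(1/(273 + 266)) = -12861*(273 + 266)/(1 + 2/(273 + 266)) = -12861*539/(1 + 2/539) = -12861/((1/539)*(541/539)) = -12861/541/290521 = -12861*290521/541 = -3736390581/541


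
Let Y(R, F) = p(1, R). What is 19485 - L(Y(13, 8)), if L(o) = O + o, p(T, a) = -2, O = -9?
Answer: 19496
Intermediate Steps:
Y(R, F) = -2
L(o) = -9 + o
19485 - L(Y(13, 8)) = 19485 - (-9 - 2) = 19485 - 1*(-11) = 19485 + 11 = 19496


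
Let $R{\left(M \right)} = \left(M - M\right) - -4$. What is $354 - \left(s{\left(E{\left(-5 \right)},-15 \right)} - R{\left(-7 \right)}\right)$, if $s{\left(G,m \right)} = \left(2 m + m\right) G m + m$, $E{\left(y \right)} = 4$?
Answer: $-2327$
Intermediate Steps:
$s{\left(G,m \right)} = m + 3 G m^{2}$ ($s{\left(G,m \right)} = 3 m G m + m = 3 G m m + m = 3 G m^{2} + m = m + 3 G m^{2}$)
$R{\left(M \right)} = 4$ ($R{\left(M \right)} = 0 + 4 = 4$)
$354 - \left(s{\left(E{\left(-5 \right)},-15 \right)} - R{\left(-7 \right)}\right) = 354 - \left(- 15 \left(1 + 3 \cdot 4 \left(-15\right)\right) - 4\right) = 354 - \left(- 15 \left(1 - 180\right) - 4\right) = 354 - \left(\left(-15\right) \left(-179\right) - 4\right) = 354 - \left(2685 - 4\right) = 354 - 2681 = -2327$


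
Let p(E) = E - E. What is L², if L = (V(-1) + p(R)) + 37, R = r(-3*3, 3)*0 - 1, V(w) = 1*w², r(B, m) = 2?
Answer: 1444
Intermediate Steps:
V(w) = w²
R = -1 (R = 2*0 - 1 = 0 - 1 = -1)
p(E) = 0
L = 38 (L = ((-1)² + 0) + 37 = (1 + 0) + 37 = 1 + 37 = 38)
L² = 38² = 1444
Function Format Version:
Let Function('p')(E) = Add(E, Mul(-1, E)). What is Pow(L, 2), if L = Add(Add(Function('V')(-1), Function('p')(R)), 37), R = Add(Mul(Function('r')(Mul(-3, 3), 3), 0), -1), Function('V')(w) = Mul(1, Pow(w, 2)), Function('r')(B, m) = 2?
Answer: 1444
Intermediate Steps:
Function('V')(w) = Pow(w, 2)
R = -1 (R = Add(Mul(2, 0), -1) = Add(0, -1) = -1)
Function('p')(E) = 0
L = 38 (L = Add(Add(Pow(-1, 2), 0), 37) = Add(Add(1, 0), 37) = Add(1, 37) = 38)
Pow(L, 2) = Pow(38, 2) = 1444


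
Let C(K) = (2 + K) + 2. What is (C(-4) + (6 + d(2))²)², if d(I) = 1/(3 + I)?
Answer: 923521/625 ≈ 1477.6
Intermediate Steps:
C(K) = 4 + K
(C(-4) + (6 + d(2))²)² = ((4 - 4) + (6 + 1/(3 + 2))²)² = (0 + (6 + 1/5)²)² = (0 + (6 + ⅕)²)² = (0 + (31/5)²)² = (0 + 961/25)² = (961/25)² = 923521/625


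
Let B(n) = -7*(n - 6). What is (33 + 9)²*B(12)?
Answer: -74088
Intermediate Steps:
B(n) = 42 - 7*n (B(n) = -7*(-6 + n) = 42 - 7*n)
(33 + 9)²*B(12) = (33 + 9)²*(42 - 7*12) = 42²*(42 - 84) = 1764*(-42) = -74088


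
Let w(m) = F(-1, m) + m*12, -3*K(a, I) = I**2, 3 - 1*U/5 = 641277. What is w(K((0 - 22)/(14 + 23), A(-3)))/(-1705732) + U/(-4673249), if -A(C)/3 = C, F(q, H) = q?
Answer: 45972493435/66985801372 ≈ 0.68630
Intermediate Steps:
U = -3206370 (U = 15 - 5*641277 = 15 - 3206385 = -3206370)
A(C) = -3*C
K(a, I) = -I**2/3
w(m) = -1 + 12*m (w(m) = -1 + m*12 = -1 + 12*m)
w(K((0 - 22)/(14 + 23), A(-3)))/(-1705732) + U/(-4673249) = (-1 + 12*(-(-3*(-3))**2/3))/(-1705732) - 3206370/(-4673249) = (-1 + 12*(-1/3*9**2))*(-1/1705732) - 3206370*(-1/4673249) = (-1 + 12*(-1/3*81))*(-1/1705732) + 188610/274897 = (-1 + 12*(-27))*(-1/1705732) + 188610/274897 = (-1 - 324)*(-1/1705732) + 188610/274897 = -325*(-1/1705732) + 188610/274897 = 325/1705732 + 188610/274897 = 45972493435/66985801372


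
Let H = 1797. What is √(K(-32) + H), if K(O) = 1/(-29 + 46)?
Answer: 5*√20774/17 ≈ 42.392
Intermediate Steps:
K(O) = 1/17
√(K(-32) + H) = √(1/17 + 1797) = √(30550/17) = 5*√20774/17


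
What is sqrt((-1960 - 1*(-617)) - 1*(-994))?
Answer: I*sqrt(349) ≈ 18.682*I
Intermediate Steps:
sqrt((-1960 - 1*(-617)) - 1*(-994)) = sqrt((-1960 + 617) + 994) = sqrt(-1343 + 994) = sqrt(-349) = I*sqrt(349)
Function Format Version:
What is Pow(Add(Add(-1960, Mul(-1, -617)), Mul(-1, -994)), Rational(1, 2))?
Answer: Mul(I, Pow(349, Rational(1, 2))) ≈ Mul(18.682, I)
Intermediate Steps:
Pow(Add(Add(-1960, Mul(-1, -617)), Mul(-1, -994)), Rational(1, 2)) = Pow(Add(Add(-1960, 617), 994), Rational(1, 2)) = Pow(Add(-1343, 994), Rational(1, 2)) = Pow(-349, Rational(1, 2)) = Mul(I, Pow(349, Rational(1, 2)))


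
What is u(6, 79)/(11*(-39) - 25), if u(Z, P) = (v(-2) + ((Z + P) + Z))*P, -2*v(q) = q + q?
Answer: -7347/454 ≈ -16.183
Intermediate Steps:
v(q) = -q (v(q) = -(q + q)/2 = -q)
u(Z, P) = P*(2 + P + 2*Z) (u(Z, P) = (-1*(-2) + ((Z + P) + Z))*P = (2 + ((P + Z) + Z))*P = (2 + (P + 2*Z))*P = (2 + P + 2*Z)*P = P*(2 + P + 2*Z))
u(6, 79)/(11*(-39) - 25) = (79*(2 + 79 + 2*6))/(11*(-39) - 25) = (79*(2 + 79 + 12))/(-429 - 25) = (79*93)/(-454) = 7347*(-1/454) = -7347/454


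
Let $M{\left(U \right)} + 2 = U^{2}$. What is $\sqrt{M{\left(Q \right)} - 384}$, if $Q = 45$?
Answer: $\sqrt{1639} \approx 40.485$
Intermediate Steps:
$M{\left(U \right)} = -2 + U^{2}$
$\sqrt{M{\left(Q \right)} - 384} = \sqrt{\left(-2 + 45^{2}\right) - 384} = \sqrt{\left(-2 + 2025\right) - 384} = \sqrt{2023 - 384} = \sqrt{1639}$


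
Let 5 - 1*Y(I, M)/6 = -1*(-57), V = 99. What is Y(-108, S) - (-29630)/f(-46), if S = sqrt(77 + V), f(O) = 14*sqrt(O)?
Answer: -312 - 14815*I*sqrt(46)/322 ≈ -312.0 - 312.05*I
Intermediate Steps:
S = 4*sqrt(11) (S = sqrt(77 + 99) = sqrt(176) = 4*sqrt(11) ≈ 13.266)
Y(I, M) = -312 (Y(I, M) = 30 - (-6)*(-57) = 30 - 6*57 = 30 - 342 = -312)
Y(-108, S) - (-29630)/f(-46) = -312 - (-29630)/(14*sqrt(-46)) = -312 - (-29630)/(14*(I*sqrt(46))) = -312 - (-29630)/(14*I*sqrt(46)) = -312 - (-29630)*(-I*sqrt(46)/644) = -312 - 14815*I*sqrt(46)/322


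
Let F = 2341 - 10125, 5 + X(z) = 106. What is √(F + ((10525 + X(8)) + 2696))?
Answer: √5538 ≈ 74.418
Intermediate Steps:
X(z) = 101 (X(z) = -5 + 106 = 101)
F = -7784
√(F + ((10525 + X(8)) + 2696)) = √(-7784 + ((10525 + 101) + 2696)) = √(-7784 + (10626 + 2696)) = √(-7784 + 13322) = √5538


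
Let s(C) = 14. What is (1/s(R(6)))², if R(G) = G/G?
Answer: 1/196 ≈ 0.0051020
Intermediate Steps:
R(G) = 1
(1/s(R(6)))² = (1/14)² = 1/196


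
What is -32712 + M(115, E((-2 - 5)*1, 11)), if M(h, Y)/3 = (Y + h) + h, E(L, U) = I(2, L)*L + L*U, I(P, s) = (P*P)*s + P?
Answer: -31707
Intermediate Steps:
I(P, s) = P + s*P² (I(P, s) = P²*s + P = s*P² + P = P + s*P²)
E(L, U) = L*U + L*(2 + 4*L) (E(L, U) = (2*(1 + 2*L))*L + L*U = (2 + 4*L)*L + L*U = L*(2 + 4*L) + L*U = L*U + L*(2 + 4*L))
M(h, Y) = 3*Y + 6*h (M(h, Y) = 3*((Y + h) + h) = 3*(Y + 2*h) = 3*Y + 6*h)
-32712 + M(115, E((-2 - 5)*1, 11)) = -32712 + (3*(((-2 - 5)*1)*(2 + 11 + 4*((-2 - 5)*1))) + 6*115) = -32712 + (3*((-7*1)*(2 + 11 + 4*(-7*1))) + 690) = -32712 + (3*(-7*(2 + 11 + 4*(-7))) + 690) = -32712 + (3*(-7*(2 + 11 - 28)) + 690) = -32712 + (3*(-7*(-15)) + 690) = -32712 + (3*105 + 690) = -32712 + (315 + 690) = -32712 + 1005 = -31707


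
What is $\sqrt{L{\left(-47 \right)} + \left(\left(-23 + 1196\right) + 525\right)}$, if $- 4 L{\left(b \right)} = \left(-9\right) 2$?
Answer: $\frac{\sqrt{6810}}{2} \approx 41.261$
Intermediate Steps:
$L{\left(b \right)} = \frac{9}{2}$ ($L{\left(b \right)} = - \frac{\left(-9\right) 2}{4} = \left(- \frac{1}{4}\right) \left(-18\right) = \frac{9}{2}$)
$\sqrt{L{\left(-47 \right)} + \left(\left(-23 + 1196\right) + 525\right)} = \sqrt{\frac{9}{2} + \left(\left(-23 + 1196\right) + 525\right)} = \sqrt{\frac{9}{2} + \left(1173 + 525\right)} = \sqrt{\frac{9}{2} + 1698} = \sqrt{\frac{3405}{2}} = \frac{\sqrt{6810}}{2}$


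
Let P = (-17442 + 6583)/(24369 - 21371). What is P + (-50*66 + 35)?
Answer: -9799329/2998 ≈ -3268.6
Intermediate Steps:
P = -10859/2998 ≈ -3.6221
P + (-50*66 + 35) = -10859/2998 + (-50*66 + 35) = -10859/2998 + (-3300 + 35) = -10859/2998 - 3265 = -9799329/2998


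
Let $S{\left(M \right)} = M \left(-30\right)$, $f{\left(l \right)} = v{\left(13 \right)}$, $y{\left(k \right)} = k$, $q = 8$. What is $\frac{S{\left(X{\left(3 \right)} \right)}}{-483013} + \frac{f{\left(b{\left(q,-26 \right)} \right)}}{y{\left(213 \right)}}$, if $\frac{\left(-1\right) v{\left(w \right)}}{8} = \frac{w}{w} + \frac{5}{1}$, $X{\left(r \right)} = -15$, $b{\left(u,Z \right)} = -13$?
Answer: $- \frac{109298}{483013} \approx -0.22628$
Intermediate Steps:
$v{\left(w \right)} = -48$ ($v{\left(w \right)} = - 8 \left(\frac{w}{w} + \frac{5}{1}\right) = - 8 \left(1 + 5 \cdot 1\right) = - 8 \left(1 + 5\right) = \left(-8\right) 6 = -48$)
$f{\left(l \right)} = -48$
$S{\left(M \right)} = - 30 M$
$\frac{S{\left(X{\left(3 \right)} \right)}}{-483013} + \frac{f{\left(b{\left(q,-26 \right)} \right)}}{y{\left(213 \right)}} = \frac{\left(-30\right) \left(-15\right)}{-483013} - \frac{48}{213} = 450 \left(- \frac{1}{483013}\right) - \frac{16}{71} = - \frac{450}{483013} - \frac{16}{71} = - \frac{109298}{483013}$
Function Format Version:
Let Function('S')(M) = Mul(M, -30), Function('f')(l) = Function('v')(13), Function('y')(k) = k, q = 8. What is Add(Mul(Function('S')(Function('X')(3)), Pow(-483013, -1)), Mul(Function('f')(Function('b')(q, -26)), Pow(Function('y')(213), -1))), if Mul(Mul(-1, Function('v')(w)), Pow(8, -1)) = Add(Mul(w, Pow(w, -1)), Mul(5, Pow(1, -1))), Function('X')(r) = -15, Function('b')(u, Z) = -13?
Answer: Rational(-109298, 483013) ≈ -0.22628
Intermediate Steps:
Function('v')(w) = -48 (Function('v')(w) = Mul(-8, Add(Mul(w, Pow(w, -1)), Mul(5, Pow(1, -1)))) = Mul(-8, Add(1, Mul(5, 1))) = Mul(-8, Add(1, 5)) = Mul(-8, 6) = -48)
Function('f')(l) = -48
Function('S')(M) = Mul(-30, M)
Add(Mul(Function('S')(Function('X')(3)), Pow(-483013, -1)), Mul(Function('f')(Function('b')(q, -26)), Pow(Function('y')(213), -1))) = Add(Mul(Mul(-30, -15), Pow(-483013, -1)), Mul(-48, Pow(213, -1))) = Add(Mul(450, Rational(-1, 483013)), Mul(-48, Rational(1, 213))) = Add(Rational(-450, 483013), Rational(-16, 71)) = Rational(-109298, 483013)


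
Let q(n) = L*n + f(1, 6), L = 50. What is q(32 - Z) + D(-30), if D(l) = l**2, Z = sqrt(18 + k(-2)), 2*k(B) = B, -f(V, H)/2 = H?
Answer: 2488 - 50*sqrt(17) ≈ 2281.8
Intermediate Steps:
f(V, H) = -2*H
k(B) = B/2
Z = sqrt(17) (Z = sqrt(18 + (1/2)*(-2)) = sqrt(18 - 1) = sqrt(17) ≈ 4.1231)
q(n) = -12 + 50*n (q(n) = 50*n - 2*6 = 50*n - 12 = -12 + 50*n)
q(32 - Z) + D(-30) = (-12 + 50*(32 - sqrt(17))) + (-30)**2 = (-12 + (1600 - 50*sqrt(17))) + 900 = (1588 - 50*sqrt(17)) + 900 = 2488 - 50*sqrt(17)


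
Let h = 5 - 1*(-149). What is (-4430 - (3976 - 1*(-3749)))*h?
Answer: -1871870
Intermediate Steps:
h = 154 (h = 5 + 149 = 154)
(-4430 - (3976 - 1*(-3749)))*h = (-4430 - (3976 - 1*(-3749)))*154 = (-4430 - (3976 + 3749))*154 = (-4430 - 1*7725)*154 = (-4430 - 7725)*154 = -12155*154 = -1871870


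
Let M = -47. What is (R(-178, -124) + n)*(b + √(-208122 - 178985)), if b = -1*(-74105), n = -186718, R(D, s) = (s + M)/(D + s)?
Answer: -4178682019825/302 - 56388665*I*√387107/302 ≈ -1.3837e+10 - 1.1617e+8*I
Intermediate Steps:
R(D, s) = (-47 + s)/(D + s) (R(D, s) = (s - 47)/(D + s) = (-47 + s)/(D + s))
b = 74105
(R(-178, -124) + n)*(b + √(-208122 - 178985)) = ((-47 - 124)/(-178 - 124) - 186718)*(74105 + √(-208122 - 178985)) = (-171/(-302) - 186718)*(74105 + √(-387107)) = (-1/302*(-171) - 186718)*(74105 + I*√387107) = (171/302 - 186718)*(74105 + I*√387107) = -56388665*(74105 + I*√387107)/302 = -4178682019825/302 - 56388665*I*√387107/302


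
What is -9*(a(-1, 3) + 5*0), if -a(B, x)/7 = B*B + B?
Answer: 0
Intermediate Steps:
a(B, x) = -7*B - 7*B² (a(B, x) = -7*(B*B + B) = -7*(B² + B) = -7*(B + B²) = -7*B - 7*B²)
-9*(a(-1, 3) + 5*0) = -9*(-7*(-1)*(1 - 1) + 5*0) = -9*(-7*(-1)*0 + 0) = -9*(0 + 0) = -9*0 = 0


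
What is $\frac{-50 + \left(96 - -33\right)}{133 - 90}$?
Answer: $\frac{79}{43} \approx 1.8372$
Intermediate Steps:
$\frac{-50 + \left(96 - -33\right)}{133 - 90} = \frac{-50 + \left(96 + 33\right)}{43} = \left(-50 + 129\right) \frac{1}{43} = 79 \cdot \frac{1}{43} = \frac{79}{43}$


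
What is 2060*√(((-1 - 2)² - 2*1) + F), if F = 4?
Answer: 2060*√11 ≈ 6832.3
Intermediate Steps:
2060*√(((-1 - 2)² - 2*1) + F) = 2060*√(((-1 - 2)² - 2*1) + 4) = 2060*√(((-3)² - 2) + 4) = 2060*√((9 - 2) + 4) = 2060*√(7 + 4) = 2060*√11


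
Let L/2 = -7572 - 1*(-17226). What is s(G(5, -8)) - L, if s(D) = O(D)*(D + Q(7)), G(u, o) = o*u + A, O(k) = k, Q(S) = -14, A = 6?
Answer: -17676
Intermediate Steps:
G(u, o) = 6 + o*u (G(u, o) = o*u + 6 = 6 + o*u)
s(D) = D*(-14 + D) (s(D) = D*(D - 14) = D*(-14 + D))
L = 19308 (L = 2*(-7572 - 1*(-17226)) = 2*(-7572 + 17226) = 2*9654 = 19308)
s(G(5, -8)) - L = (6 - 8*5)*(-14 + (6 - 8*5)) - 1*19308 = (6 - 40)*(-14 + (6 - 40)) - 19308 = -34*(-14 - 34) - 19308 = -34*(-48) - 19308 = 1632 - 19308 = -17676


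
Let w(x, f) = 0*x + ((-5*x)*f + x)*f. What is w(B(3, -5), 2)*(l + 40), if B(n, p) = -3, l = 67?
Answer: 5778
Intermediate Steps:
w(x, f) = f*(x - 5*f*x) (w(x, f) = 0 + (-5*f*x + x)*f = 0 + (x - 5*f*x)*f = 0 + f*(x - 5*f*x) = f*(x - 5*f*x))
w(B(3, -5), 2)*(l + 40) = (2*(-3)*(1 - 5*2))*(67 + 40) = (2*(-3)*(1 - 10))*107 = (2*(-3)*(-9))*107 = 54*107 = 5778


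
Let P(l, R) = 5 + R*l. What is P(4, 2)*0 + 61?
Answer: 61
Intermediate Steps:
P(4, 2)*0 + 61 = (5 + 2*4)*0 + 61 = (5 + 8)*0 + 61 = 13*0 + 61 = 0 + 61 = 61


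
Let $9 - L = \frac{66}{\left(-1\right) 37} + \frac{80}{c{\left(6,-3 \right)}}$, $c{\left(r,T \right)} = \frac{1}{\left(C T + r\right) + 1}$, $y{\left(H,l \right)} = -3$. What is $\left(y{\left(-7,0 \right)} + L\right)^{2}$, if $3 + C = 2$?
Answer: $\frac{859193344}{1369} \approx 6.2761 \cdot 10^{5}$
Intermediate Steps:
$C = -1$ ($C = -3 + 2 = -1$)
$c{\left(r,T \right)} = \frac{1}{1 + r - T}$ ($c{\left(r,T \right)} = \frac{1}{\left(- T + r\right) + 1} = \frac{1}{\left(r - T\right) + 1} = \frac{1}{1 + r - T}$)
$L = - \frac{29201}{37}$ ($L = 9 - \left(\frac{66}{\left(-1\right) 37} + \frac{80}{\frac{1}{1 + 6 - -3}}\right) = 9 - \left(\frac{66}{-37} + \frac{80}{\frac{1}{1 + 6 + 3}}\right) = 9 - \left(66 \left(- \frac{1}{37}\right) + \frac{80}{\frac{1}{10}}\right) = 9 - \left(- \frac{66}{37} + 80 \frac{1}{\frac{1}{10}}\right) = 9 - \left(- \frac{66}{37} + 80 \cdot 10\right) = 9 - \left(- \frac{66}{37} + 800\right) = 9 - \frac{29534}{37} = - \frac{29201}{37} \approx -789.22$)
$\left(y{\left(-7,0 \right)} + L\right)^{2} = \left(-3 - \frac{29201}{37}\right)^{2} = \left(- \frac{29312}{37}\right)^{2} = \frac{859193344}{1369}$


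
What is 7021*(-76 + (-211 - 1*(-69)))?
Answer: -1530578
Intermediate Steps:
7021*(-76 + (-211 - 1*(-69))) = 7021*(-76 + (-211 + 69)) = 7021*(-76 - 142) = 7021*(-218) = -1530578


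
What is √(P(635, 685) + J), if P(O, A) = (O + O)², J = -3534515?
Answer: I*√1921615 ≈ 1386.2*I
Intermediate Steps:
P(O, A) = 4*O² (P(O, A) = (2*O)² = 4*O²)
√(P(635, 685) + J) = √(4*635² - 3534515) = √(4*403225 - 3534515) = √(1612900 - 3534515) = √(-1921615) = I*√1921615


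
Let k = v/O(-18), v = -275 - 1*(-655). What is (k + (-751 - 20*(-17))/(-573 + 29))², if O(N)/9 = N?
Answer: 4909664761/1941636096 ≈ 2.5286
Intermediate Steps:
O(N) = 9*N
v = 380 (v = -275 + 655 = 380)
k = -190/81 (k = 380/((9*(-18))) = 380/(-162) = 380*(-1/162) = -190/81 ≈ -2.3457)
(k + (-751 - 20*(-17))/(-573 + 29))² = (-190/81 + (-751 - 20*(-17))/(-573 + 29))² = (-190/81 + (-751 + 340)/(-544))² = (-190/81 - 411*(-1/544))² = (-190/81 + 411/544)² = (-70069/44064)² = 4909664761/1941636096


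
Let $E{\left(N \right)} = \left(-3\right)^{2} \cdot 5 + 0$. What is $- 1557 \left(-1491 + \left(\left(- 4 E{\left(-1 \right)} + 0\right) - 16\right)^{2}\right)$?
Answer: $-57492225$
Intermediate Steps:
$E{\left(N \right)} = 45$ ($E{\left(N \right)} = 9 \cdot 5 + 0 = 45 + 0 = 45$)
$- 1557 \left(-1491 + \left(\left(- 4 E{\left(-1 \right)} + 0\right) - 16\right)^{2}\right) = - 1557 \left(-1491 + \left(\left(\left(-4\right) 45 + 0\right) - 16\right)^{2}\right) = - 1557 \left(-1491 + \left(\left(-180 + 0\right) - 16\right)^{2}\right) = - 1557 \left(-1491 + \left(-180 - 16\right)^{2}\right) = - 1557 \left(-1491 + \left(-196\right)^{2}\right) = - 1557 \left(-1491 + 38416\right) = \left(-1557\right) 36925 = -57492225$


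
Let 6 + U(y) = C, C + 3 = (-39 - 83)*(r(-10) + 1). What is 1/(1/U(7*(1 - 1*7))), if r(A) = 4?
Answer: -619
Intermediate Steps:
C = -613 (C = -3 + (-39 - 83)*(4 + 1) = -3 - 122*5 = -3 - 610 = -613)
U(y) = -619 (U(y) = -6 - 613 = -619)
1/(1/U(7*(1 - 1*7))) = 1/(1/(-619)) = 1/(-1/619) = -619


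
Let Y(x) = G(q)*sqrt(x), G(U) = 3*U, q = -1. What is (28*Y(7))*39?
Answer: -3276*sqrt(7) ≈ -8667.5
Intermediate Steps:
Y(x) = -3*sqrt(x) (Y(x) = (3*(-1))*sqrt(x) = -3*sqrt(x))
(28*Y(7))*39 = (28*(-3*sqrt(7)))*39 = -84*sqrt(7)*39 = -3276*sqrt(7)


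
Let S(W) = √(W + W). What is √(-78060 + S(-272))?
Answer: 2*√(-19515 + I*√34) ≈ 0.04174 + 279.39*I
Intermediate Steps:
S(W) = √2*√W (S(W) = √(2*W) = √2*√W)
√(-78060 + S(-272)) = √(-78060 + √2*√(-272)) = √(-78060 + √2*(4*I*√17)) = √(-78060 + 4*I*√34)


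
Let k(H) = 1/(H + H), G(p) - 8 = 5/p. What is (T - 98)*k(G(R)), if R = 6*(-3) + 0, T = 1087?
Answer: 8901/139 ≈ 64.036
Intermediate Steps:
R = -18 (R = -18 + 0 = -18)
G(p) = 8 + 5/p
k(H) = 1/(2*H)
(T - 98)*k(G(R)) = (1087 - 98)*(1/(2*(8 + 5/(-18)))) = 989*(1/(2*(8 + 5*(-1/18)))) = 989*(1/(2*(8 - 5/18))) = 989*(1/(2*(139/18))) = 989*((1/2)*(18/139)) = 989*(9/139) = 8901/139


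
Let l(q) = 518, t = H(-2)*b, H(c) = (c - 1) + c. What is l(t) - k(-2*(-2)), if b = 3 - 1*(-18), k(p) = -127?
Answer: 645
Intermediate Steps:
H(c) = -1 + 2*c (H(c) = (-1 + c) + c = -1 + 2*c)
b = 21 (b = 3 + 18 = 21)
t = -105 (t = (-1 + 2*(-2))*21 = (-1 - 4)*21 = -5*21 = -105)
l(t) - k(-2*(-2)) = 518 - 1*(-127) = 518 + 127 = 645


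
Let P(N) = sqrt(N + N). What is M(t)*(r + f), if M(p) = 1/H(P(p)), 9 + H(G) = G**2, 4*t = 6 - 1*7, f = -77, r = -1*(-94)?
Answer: -34/19 ≈ -1.7895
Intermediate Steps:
r = 94
P(N) = sqrt(2)*sqrt(N) (P(N) = sqrt(2*N) = sqrt(2)*sqrt(N))
t = -1/4 (t = (6 - 1*7)/4 = (6 - 7)/4 = (1/4)*(-1) = -1/4 ≈ -0.25000)
H(G) = -9 + G**2
M(p) = 1/(-9 + 2*p) (M(p) = 1/(-9 + (sqrt(2)*sqrt(p))**2) = 1/(-9 + 2*p))
M(t)*(r + f) = (94 - 77)/(-9 + 2*(-1/4)) = 17/(-9 - 1/2) = 17/(-19/2) = -2/19*17 = -34/19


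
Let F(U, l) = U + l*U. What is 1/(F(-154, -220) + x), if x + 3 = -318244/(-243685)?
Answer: 243685/8218107499 ≈ 2.9652e-5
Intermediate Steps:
F(U, l) = U + U*l
x = -412811/243685 (x = -3 - 318244/(-243685) = -3 - 318244*(-1/243685) = -3 + 318244/243685 = -412811/243685 ≈ -1.6940)
1/(F(-154, -220) + x) = 1/(-154*(1 - 220) - 412811/243685) = 1/(-154*(-219) - 412811/243685) = 1/(33726 - 412811/243685) = 1/(8218107499/243685) = 243685/8218107499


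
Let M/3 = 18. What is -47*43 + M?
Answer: -1967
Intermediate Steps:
M = 54 (M = 3*18 = 54)
-47*43 + M = -47*43 + 54 = -2021 + 54 = -1967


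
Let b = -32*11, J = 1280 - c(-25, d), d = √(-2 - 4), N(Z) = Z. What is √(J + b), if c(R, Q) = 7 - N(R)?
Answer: 8*√14 ≈ 29.933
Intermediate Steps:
d = I*√6 (d = √(-6) = I*√6 ≈ 2.4495*I)
c(R, Q) = 7 - R
J = 1248 (J = 1280 - (7 - 1*(-25)) = 1280 - (7 + 25) = 1280 - 1*32 = 1280 - 32 = 1248)
b = -352
√(J + b) = √(1248 - 352) = √896 = 8*√14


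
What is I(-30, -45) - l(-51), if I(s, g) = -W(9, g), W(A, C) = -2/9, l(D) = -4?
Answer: 38/9 ≈ 4.2222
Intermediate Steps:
W(A, C) = -2/9 (W(A, C) = -2*1/9 = -2/9)
I(s, g) = 2/9 (I(s, g) = -1*(-2/9) = 2/9)
I(-30, -45) - l(-51) = 2/9 - 1*(-4) = 2/9 + 4 = 38/9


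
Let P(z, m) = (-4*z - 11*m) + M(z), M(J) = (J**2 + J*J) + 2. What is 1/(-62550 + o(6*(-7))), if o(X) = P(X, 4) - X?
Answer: -1/58854 ≈ -1.6991e-5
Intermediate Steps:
M(J) = 2 + 2*J**2 (M(J) = (J**2 + J**2) + 2 = 2*J**2 + 2 = 2 + 2*J**2)
P(z, m) = 2 - 11*m - 4*z + 2*z**2 (P(z, m) = (-4*z - 11*m) + (2 + 2*z**2) = (-11*m - 4*z) + (2 + 2*z**2) = 2 - 11*m - 4*z + 2*z**2)
o(X) = -42 - 5*X + 2*X**2 (o(X) = (2 - 11*4 - 4*X + 2*X**2) - X = (2 - 44 - 4*X + 2*X**2) - X = (-42 - 4*X + 2*X**2) - X = -42 - 5*X + 2*X**2)
1/(-62550 + o(6*(-7))) = 1/(-62550 + (-42 - 30*(-7) + 2*(6*(-7))**2)) = 1/(-62550 + (-42 - 5*(-42) + 2*(-42)**2)) = 1/(-62550 + (-42 + 210 + 2*1764)) = 1/(-62550 + (-42 + 210 + 3528)) = 1/(-62550 + 3696) = 1/(-58854) = -1/58854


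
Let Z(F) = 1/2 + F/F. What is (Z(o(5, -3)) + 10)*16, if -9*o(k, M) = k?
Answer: 184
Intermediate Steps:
o(k, M) = -k/9
Z(F) = 3/2 (Z(F) = 1*(½) + 1 = ½ + 1 = 3/2)
(Z(o(5, -3)) + 10)*16 = (3/2 + 10)*16 = (23/2)*16 = 184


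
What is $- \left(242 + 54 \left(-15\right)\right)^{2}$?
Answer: $-322624$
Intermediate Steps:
$- \left(242 + 54 \left(-15\right)\right)^{2} = - \left(242 - 810\right)^{2} = - \left(-568\right)^{2} = \left(-1\right) 322624 = -322624$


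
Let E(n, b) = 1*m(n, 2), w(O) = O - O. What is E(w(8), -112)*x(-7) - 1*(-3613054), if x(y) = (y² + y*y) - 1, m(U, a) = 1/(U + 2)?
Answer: 7226205/2 ≈ 3.6131e+6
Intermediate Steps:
m(U, a) = 1/(2 + U)
x(y) = -1 + 2*y² (x(y) = (y² + y²) - 1 = 2*y² - 1 = -1 + 2*y²)
w(O) = 0
E(n, b) = 1/(2 + n)
E(w(8), -112)*x(-7) - 1*(-3613054) = (-1 + 2*(-7)²)/(2 + 0) - 1*(-3613054) = (-1 + 2*49)/2 + 3613054 = (-1 + 98)/2 + 3613054 = (½)*97 + 3613054 = 97/2 + 3613054 = 7226205/2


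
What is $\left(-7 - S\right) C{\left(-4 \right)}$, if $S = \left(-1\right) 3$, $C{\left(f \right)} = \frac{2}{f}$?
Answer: $2$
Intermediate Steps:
$S = -3$
$\left(-7 - S\right) C{\left(-4 \right)} = \left(-7 - -3\right) \frac{2}{-4} = \left(-7 + 3\right) 2 \left(- \frac{1}{4}\right) = \left(-4\right) \left(- \frac{1}{2}\right) = 2$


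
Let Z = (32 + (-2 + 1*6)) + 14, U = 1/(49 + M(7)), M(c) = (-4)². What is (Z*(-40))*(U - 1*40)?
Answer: 1039600/13 ≈ 79969.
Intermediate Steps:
M(c) = 16
U = 1/65 (U = 1/(49 + 16) = 1/65 ≈ 0.015385)
Z = 50 (Z = (32 + (-2 + 6)) + 14 = (32 + 4) + 14 = 36 + 14 = 50)
(Z*(-40))*(U - 1*40) = (50*(-40))*(1/65 - 1*40) = -2000*(1/65 - 40) = -2000*(-2599/65) = 1039600/13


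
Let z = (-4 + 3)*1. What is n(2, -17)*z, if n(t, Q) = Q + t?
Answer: 15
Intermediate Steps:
z = -1 (z = -1*1 = -1)
n(2, -17)*z = (-17 + 2)*(-1) = -15*(-1) = 15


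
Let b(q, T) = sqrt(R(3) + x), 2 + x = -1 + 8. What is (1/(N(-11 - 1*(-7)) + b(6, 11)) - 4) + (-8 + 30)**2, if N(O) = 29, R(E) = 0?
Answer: 401309/836 - sqrt(5)/836 ≈ 480.03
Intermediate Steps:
x = 5 (x = -2 + (-1 + 8) = -2 + 7 = 5)
b(q, T) = sqrt(5) (b(q, T) = sqrt(0 + 5) = sqrt(5))
(1/(N(-11 - 1*(-7)) + b(6, 11)) - 4) + (-8 + 30)**2 = (1/(29 + sqrt(5)) - 4) + (-8 + 30)**2 = (-4 + 1/(29 + sqrt(5))) + 22**2 = (-4 + 1/(29 + sqrt(5))) + 484 = 480 + 1/(29 + sqrt(5))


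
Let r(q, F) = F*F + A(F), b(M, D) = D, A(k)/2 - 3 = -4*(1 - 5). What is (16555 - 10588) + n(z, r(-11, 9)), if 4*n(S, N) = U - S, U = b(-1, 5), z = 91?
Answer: 11891/2 ≈ 5945.5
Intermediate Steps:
A(k) = 38 (A(k) = 6 + 2*(-4*(1 - 5)) = 6 + 2*(-4*(-4)) = 6 + 2*16 = 6 + 32 = 38)
r(q, F) = 38 + F² (r(q, F) = F*F + 38 = F² + 38 = 38 + F²)
U = 5
n(S, N) = 5/4 - S/4 (n(S, N) = (5 - S)/4 = 5/4 - S/4)
(16555 - 10588) + n(z, r(-11, 9)) = (16555 - 10588) + (5/4 - ¼*91) = 5967 + (5/4 - 91/4) = 5967 - 43/2 = 11891/2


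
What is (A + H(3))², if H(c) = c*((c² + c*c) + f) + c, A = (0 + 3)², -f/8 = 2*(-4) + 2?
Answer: 44100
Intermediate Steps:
f = 48 (f = -8*(2*(-4) + 2) = -8*(-8 + 2) = -8*(-6) = 48)
A = 9 (A = 3² = 9)
H(c) = c + c*(48 + 2*c²) (H(c) = c*((c² + c*c) + 48) + c = c*((c² + c²) + 48) + c = c*(2*c² + 48) + c = c*(48 + 2*c²) + c = c + c*(48 + 2*c²))
(A + H(3))² = (9 + 3*(49 + 2*3²))² = (9 + 3*(49 + 2*9))² = (9 + 3*(49 + 18))² = (9 + 3*67)² = (9 + 201)² = 210² = 44100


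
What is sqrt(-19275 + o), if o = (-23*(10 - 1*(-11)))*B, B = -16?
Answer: 3*I*sqrt(1283) ≈ 107.46*I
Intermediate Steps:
o = 7728 (o = -23*(10 - 1*(-11))*(-16) = -23*(10 + 11)*(-16) = -23*21*(-16) = -483*(-16) = 7728)
sqrt(-19275 + o) = sqrt(-19275 + 7728) = sqrt(-11547) = 3*I*sqrt(1283)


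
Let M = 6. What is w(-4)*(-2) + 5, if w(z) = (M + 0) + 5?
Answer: -17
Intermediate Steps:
w(z) = 11 (w(z) = (6 + 0) + 5 = 6 + 5 = 11)
w(-4)*(-2) + 5 = 11*(-2) + 5 = -22 + 5 = -17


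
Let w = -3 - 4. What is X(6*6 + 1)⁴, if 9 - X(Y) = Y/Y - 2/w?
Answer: 8503056/2401 ≈ 3541.5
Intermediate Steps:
w = -7
X(Y) = 54/7 (X(Y) = 9 - (Y/Y - 2/(-7)) = 9 - (1 - 2*(-⅐)) = 9 - (1 + 2/7) = 9 - 1*9/7 = 9 - 9/7 = 54/7)
X(6*6 + 1)⁴ = (54/7)⁴ = 8503056/2401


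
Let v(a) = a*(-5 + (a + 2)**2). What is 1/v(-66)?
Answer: -1/270006 ≈ -3.7036e-6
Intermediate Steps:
v(a) = a*(-5 + (2 + a)**2)
1/v(-66) = 1/(-66*(-5 + (2 - 66)**2)) = 1/(-66*(-5 + (-64)**2)) = 1/(-66*(-5 + 4096)) = 1/(-66*4091) = 1/(-270006) = -1/270006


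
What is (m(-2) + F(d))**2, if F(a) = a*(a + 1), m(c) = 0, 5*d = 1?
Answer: 36/625 ≈ 0.057600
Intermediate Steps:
d = 1/5 (d = (1/5)*1 = 1/5 ≈ 0.20000)
F(a) = a*(1 + a)
(m(-2) + F(d))**2 = (0 + (1 + 1/5)/5)**2 = (0 + (1/5)*(6/5))**2 = (0 + 6/25)**2 = (6/25)**2 = 36/625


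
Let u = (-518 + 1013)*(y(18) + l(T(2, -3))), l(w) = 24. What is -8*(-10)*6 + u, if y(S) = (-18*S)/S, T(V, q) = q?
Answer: 3450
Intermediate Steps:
y(S) = -18
u = 2970 (u = (-518 + 1013)*(-18 + 24) = 495*6 = 2970)
-8*(-10)*6 + u = -8*(-10)*6 + 2970 = 80*6 + 2970 = 480 + 2970 = 3450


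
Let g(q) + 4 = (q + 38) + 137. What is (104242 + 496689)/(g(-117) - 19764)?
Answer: -600931/19710 ≈ -30.489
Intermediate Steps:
g(q) = 171 + q (g(q) = -4 + ((q + 38) + 137) = -4 + ((38 + q) + 137) = -4 + (175 + q) = 171 + q)
(104242 + 496689)/(g(-117) - 19764) = (104242 + 496689)/((171 - 117) - 19764) = 600931/(54 - 19764) = 600931/(-19710) = 600931*(-1/19710) = -600931/19710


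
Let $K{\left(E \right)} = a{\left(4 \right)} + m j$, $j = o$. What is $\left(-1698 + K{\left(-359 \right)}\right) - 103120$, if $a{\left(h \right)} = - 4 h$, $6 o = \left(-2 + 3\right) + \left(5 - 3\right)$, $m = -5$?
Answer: $- \frac{209673}{2} \approx -1.0484 \cdot 10^{5}$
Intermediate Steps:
$o = \frac{1}{2}$ ($o = \frac{\left(-2 + 3\right) + \left(5 - 3\right)}{6} = \frac{1 + \left(5 - 3\right)}{6} = \frac{1 + 2}{6} = \frac{1}{6} \cdot 3 = \frac{1}{2} \approx 0.5$)
$j = \frac{1}{2} \approx 0.5$
$K{\left(E \right)} = - \frac{37}{2}$ ($K{\left(E \right)} = \left(-4\right) 4 - \frac{5}{2} = -16 - \frac{5}{2} = - \frac{37}{2}$)
$\left(-1698 + K{\left(-359 \right)}\right) - 103120 = \left(-1698 - \frac{37}{2}\right) - 103120 = - \frac{3433}{2} - 103120 = - \frac{209673}{2}$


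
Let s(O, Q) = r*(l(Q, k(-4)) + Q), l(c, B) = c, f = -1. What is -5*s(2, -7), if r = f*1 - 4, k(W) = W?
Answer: -350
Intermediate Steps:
r = -5 (r = -1*1 - 4 = -1 - 4 = -5)
s(O, Q) = -10*Q (s(O, Q) = -5*(Q + Q) = -10*Q)
-5*s(2, -7) = -(-50)*(-7) = -5*70 = -350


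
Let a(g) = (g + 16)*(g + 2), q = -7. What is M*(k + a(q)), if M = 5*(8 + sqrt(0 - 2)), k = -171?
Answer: -8640 - 1080*I*sqrt(2) ≈ -8640.0 - 1527.4*I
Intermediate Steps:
a(g) = (2 + g)*(16 + g) (a(g) = (16 + g)*(2 + g) = (2 + g)*(16 + g))
M = 40 + 5*I*sqrt(2) (M = 5*(8 + sqrt(-2)) = 5*(8 + I*sqrt(2)) = 40 + 5*I*sqrt(2) ≈ 40.0 + 7.0711*I)
M*(k + a(q)) = (40 + 5*I*sqrt(2))*(-171 + (32 + (-7)**2 + 18*(-7))) = (40 + 5*I*sqrt(2))*(-171 + (32 + 49 - 126)) = (40 + 5*I*sqrt(2))*(-171 - 45) = (40 + 5*I*sqrt(2))*(-216) = -8640 - 1080*I*sqrt(2)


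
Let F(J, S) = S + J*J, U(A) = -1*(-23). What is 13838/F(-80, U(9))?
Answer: 13838/6423 ≈ 2.1544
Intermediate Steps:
U(A) = 23
F(J, S) = S + J**2
13838/F(-80, U(9)) = 13838/(23 + (-80)**2) = 13838/(23 + 6400) = 13838/6423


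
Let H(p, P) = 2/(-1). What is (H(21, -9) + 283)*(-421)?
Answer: -118301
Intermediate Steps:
H(p, P) = -2 (H(p, P) = 2*(-1) = -2)
(H(21, -9) + 283)*(-421) = (-2 + 283)*(-421) = 281*(-421) = -118301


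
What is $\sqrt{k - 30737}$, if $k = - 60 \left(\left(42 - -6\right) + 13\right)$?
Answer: $i \sqrt{34397} \approx 185.46 i$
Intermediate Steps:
$k = -3660$ ($k = - 60 \left(\left(42 + 6\right) + 13\right) = - 60 \left(48 + 13\right) = \left(-60\right) 61 = -3660$)
$\sqrt{k - 30737} = \sqrt{-3660 - 30737} = \sqrt{-34397} = i \sqrt{34397}$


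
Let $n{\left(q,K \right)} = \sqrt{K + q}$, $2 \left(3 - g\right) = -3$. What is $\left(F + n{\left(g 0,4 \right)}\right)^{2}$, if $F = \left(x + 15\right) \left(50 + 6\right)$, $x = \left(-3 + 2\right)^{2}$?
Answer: $806404$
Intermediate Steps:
$g = \frac{9}{2}$ ($g = 3 - - \frac{3}{2} = 3 + \frac{3}{2} = \frac{9}{2} \approx 4.5$)
$x = 1$ ($x = \left(-1\right)^{2} = 1$)
$F = 896$ ($F = \left(1 + 15\right) \left(50 + 6\right) = 16 \cdot 56 = 896$)
$\left(F + n{\left(g 0,4 \right)}\right)^{2} = \left(896 + \sqrt{4 + \frac{9}{2} \cdot 0}\right)^{2} = \left(896 + \sqrt{4 + 0}\right)^{2} = \left(896 + \sqrt{4}\right)^{2} = \left(896 + 2\right)^{2} = 898^{2} = 806404$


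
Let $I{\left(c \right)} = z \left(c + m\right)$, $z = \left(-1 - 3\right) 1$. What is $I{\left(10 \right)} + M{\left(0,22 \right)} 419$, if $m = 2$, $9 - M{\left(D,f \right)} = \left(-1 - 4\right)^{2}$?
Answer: $-6752$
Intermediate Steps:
$M{\left(D,f \right)} = -16$ ($M{\left(D,f \right)} = 9 - \left(-1 - 4\right)^{2} = 9 - \left(-5\right)^{2} = 9 - 25 = -16$)
$z = -4$ ($z = \left(-4\right) 1 = -4$)
$I{\left(c \right)} = -8 - 4 c$ ($I{\left(c \right)} = - 4 \left(c + 2\right) = - 4 \left(2 + c\right) = -8 - 4 c$)
$I{\left(10 \right)} + M{\left(0,22 \right)} 419 = \left(-8 - 40\right) - 6704 = -48 - 6704 = -6752$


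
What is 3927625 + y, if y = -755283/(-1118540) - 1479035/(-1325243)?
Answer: 5822067713708020169/1482337305220 ≈ 3.9276e+6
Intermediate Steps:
y = 2655293317669/1482337305220 (y = -755283*(-1/1118540) - 1479035*(-1/1325243) = 755283/1118540 + 1479035/1325243 = 2655293317669/1482337305220 ≈ 1.7913)
3927625 + y = 3927625 + 2655293317669/1482337305220 = 5822067713708020169/1482337305220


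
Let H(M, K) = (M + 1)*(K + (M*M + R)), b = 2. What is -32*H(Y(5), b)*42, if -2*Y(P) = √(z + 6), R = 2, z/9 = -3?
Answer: 1680 - 840*I*√21 ≈ 1680.0 - 3849.4*I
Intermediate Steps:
z = -27 (z = 9*(-3) = -27)
Y(P) = -I*√21/2 (Y(P) = -√(-27 + 6)/2 = -I*√21/2)
H(M, K) = (1 + M)*(2 + K + M²) (H(M, K) = (M + 1)*(K + (M*M + 2)) = (1 + M)*(K + (M² + 2)) = (1 + M)*(K + (2 + M²)) = (1 + M)*(2 + K + M²))
-32*H(Y(5), b)*42 = -32*(2 + 2 + (-I*√21/2)² + (-I*√21/2)³ + 2*(-I*√21/2) + 2*(-I*√21/2))*42 = -32*(2 + 2 - 21/4 + 21*I*√21/8 - I*√21 - I*√21)*42 = -32*(-5/4 + 5*I*√21/8)*42 = (40 - 20*I*√21)*42 = 1680 - 840*I*√21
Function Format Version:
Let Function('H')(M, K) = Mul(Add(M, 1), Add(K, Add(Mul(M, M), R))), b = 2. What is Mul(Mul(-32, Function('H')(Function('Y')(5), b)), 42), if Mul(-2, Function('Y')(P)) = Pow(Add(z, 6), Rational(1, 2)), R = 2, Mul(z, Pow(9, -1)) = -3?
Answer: Add(1680, Mul(-840, I, Pow(21, Rational(1, 2)))) ≈ Add(1680.0, Mul(-3849.4, I))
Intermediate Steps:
z = -27 (z = Mul(9, -3) = -27)
Function('Y')(P) = Mul(Rational(-1, 2), I, Pow(21, Rational(1, 2))) (Function('Y')(P) = Mul(Rational(-1, 2), Pow(Add(-27, 6), Rational(1, 2))) = Mul(Rational(-1, 2), Pow(-21, Rational(1, 2))) = Mul(Rational(-1, 2), Mul(I, Pow(21, Rational(1, 2)))) = Mul(Rational(-1, 2), I, Pow(21, Rational(1, 2))))
Function('H')(M, K) = Mul(Add(1, M), Add(2, K, Pow(M, 2))) (Function('H')(M, K) = Mul(Add(M, 1), Add(K, Add(Mul(M, M), 2))) = Mul(Add(1, M), Add(K, Add(Pow(M, 2), 2))) = Mul(Add(1, M), Add(K, Add(2, Pow(M, 2)))) = Mul(Add(1, M), Add(2, K, Pow(M, 2))))
Mul(Mul(-32, Function('H')(Function('Y')(5), b)), 42) = Mul(Mul(-32, Add(2, 2, Pow(Mul(Rational(-1, 2), I, Pow(21, Rational(1, 2))), 2), Pow(Mul(Rational(-1, 2), I, Pow(21, Rational(1, 2))), 3), Mul(2, Mul(Rational(-1, 2), I, Pow(21, Rational(1, 2)))), Mul(2, Mul(Rational(-1, 2), I, Pow(21, Rational(1, 2)))))), 42) = Mul(Mul(-32, Add(2, 2, Rational(-21, 4), Mul(Rational(21, 8), I, Pow(21, Rational(1, 2))), Mul(-1, I, Pow(21, Rational(1, 2))), Mul(-1, I, Pow(21, Rational(1, 2))))), 42) = Mul(Mul(-32, Add(Rational(-5, 4), Mul(Rational(5, 8), I, Pow(21, Rational(1, 2))))), 42) = Mul(Add(40, Mul(-20, I, Pow(21, Rational(1, 2)))), 42) = Add(1680, Mul(-840, I, Pow(21, Rational(1, 2))))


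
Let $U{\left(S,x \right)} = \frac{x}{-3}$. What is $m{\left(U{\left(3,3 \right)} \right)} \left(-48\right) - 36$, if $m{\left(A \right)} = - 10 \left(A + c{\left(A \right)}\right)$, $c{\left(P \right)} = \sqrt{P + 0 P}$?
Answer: $-516 + 480 i \approx -516.0 + 480.0 i$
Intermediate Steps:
$c{\left(P \right)} = \sqrt{P}$ ($c{\left(P \right)} = \sqrt{P + 0} = \sqrt{P}$)
$U{\left(S,x \right)} = - \frac{x}{3}$ ($U{\left(S,x \right)} = x \left(- \frac{1}{3}\right) = - \frac{x}{3}$)
$m{\left(A \right)} = - 10 A - 10 \sqrt{A}$ ($m{\left(A \right)} = - 10 \left(A + \sqrt{A}\right) = - 10 A - 10 \sqrt{A}$)
$m{\left(U{\left(3,3 \right)} \right)} \left(-48\right) - 36 = \left(- 10 \left(\left(- \frac{1}{3}\right) 3\right) - 10 \sqrt{\left(- \frac{1}{3}\right) 3}\right) \left(-48\right) - 36 = \left(\left(-10\right) \left(-1\right) - 10 \sqrt{-1}\right) \left(-48\right) - 36 = \left(10 - 10 i\right) \left(-48\right) - 36 = \left(-480 + 480 i\right) - 36 = -516 + 480 i$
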